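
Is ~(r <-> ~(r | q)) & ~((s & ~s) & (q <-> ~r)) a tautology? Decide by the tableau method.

Not valid

Assume the negation and expand:
Initial set: {~(~(r <-> ~(r | q)) & ~((s & ~s) & (q <-> ~r)))}.
~(~(r <-> ~(r | q)) & ~((s & ~s) & (q <-> ~r))): β-rule — branch into ~~(r <-> ~(r | q))  //  ~~((s & ~s) & (q <-> ~r)).
  branch 1 (add ~~(r <-> ~(r | q))):
    ~~(r <-> ~(r | q)): β-rule — branch into r, ~(r | q)  //  ~r, ~~(r | q).
      branch 1.1 (add r, ~(r | q)):
        ~(r | q): α-rule — add ~r, ~q.
        × closes — contains both r and ~r.
      branch 1.2 (add ~r, ~~(r | q)):
        ~~(r | q): β-rule — branch into r  //  q.
          branch 1.2.1 (add r):
            × closes — contains both r and ~r.
          branch 1.2.2 (add q):
            ○ open, literals {q=T, r=F}.
  branch 2 (add ~~((s & ~s) & (q <-> ~r))):
    ~~((s & ~s) & (q <-> ~r)): α-rule — add (s & ~s), (q <-> ~r).
    (s & ~s): α-rule — add s, ~s.
    × closes — contains both s and ~s.
3 branches closed, 1 open.
An open branch gives a countermodel: q=T, r=F (unmentioned atoms arbitrary); under it the original formula is false.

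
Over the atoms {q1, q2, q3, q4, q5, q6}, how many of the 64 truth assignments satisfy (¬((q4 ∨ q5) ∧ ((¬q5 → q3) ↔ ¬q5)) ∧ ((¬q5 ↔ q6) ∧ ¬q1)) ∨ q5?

38

Initial set: {((¬((q4 ∨ q5) ∧ ((¬q5 → q3) ↔ ¬q5)) ∧ ((¬q5 ↔ q6) ∧ ¬q1)) ∨ q5)}.
((¬((q4 ∨ q5) ∧ ((¬q5 → q3) ↔ ¬q5)) ∧ ((¬q5 ↔ q6) ∧ ¬q1)) ∨ q5): β-rule — branch into (¬((q4 ∨ q5) ∧ ((¬q5 → q3) ↔ ¬q5)) ∧ ((¬q5 ↔ q6) ∧ ¬q1))  //  q5.
  branch 1 (add (¬((q4 ∨ q5) ∧ ((¬q5 → q3) ↔ ¬q5)) ∧ ((¬q5 ↔ q6) ∧ ¬q1))):
    (¬((q4 ∨ q5) ∧ ((¬q5 → q3) ↔ ¬q5)) ∧ ((¬q5 ↔ q6) ∧ ¬q1)): α-rule — add ¬((q4 ∨ q5) ∧ ((¬q5 → q3) ↔ ¬q5)), ((¬q5 ↔ q6) ∧ ¬q1).
    ((¬q5 ↔ q6) ∧ ¬q1): α-rule — add (¬q5 ↔ q6), ¬q1.
    ¬((q4 ∨ q5) ∧ ((¬q5 → q3) ↔ ¬q5)): β-rule — branch into ¬(q4 ∨ q5)  //  ¬((¬q5 → q3) ↔ ¬q5).
      branch 1.1 (add ¬(q4 ∨ q5)):
        ¬(q4 ∨ q5): α-rule — add ¬q4, ¬q5.
        (¬q5 ↔ q6): β-rule — branch into ¬q5, q6  //  ¬¬q5, ¬q6.
          branch 1.1.1 (add ¬q5, q6):
            ○ open, literals {q1=0, q4=0, q5=0, q6=1}.
          branch 1.1.2 (add ¬¬q5, ¬q6):
            × closes — contains both q5 and ¬q5.
      branch 1.2 (add ¬((¬q5 → q3) ↔ ¬q5)):
        (¬q5 ↔ q6): β-rule — branch into ¬q5, q6  //  ¬¬q5, ¬q6.
          branch 1.2.1 (add ¬q5, q6):
            ¬((¬q5 → q3) ↔ ¬q5): β-rule — branch into (¬q5 → q3), ¬¬q5  //  ¬(¬q5 → q3), ¬q5.
              branch 1.2.1.1 (add (¬q5 → q3), ¬¬q5):
                × closes — contains both q5 and ¬q5.
              branch 1.2.1.2 (add ¬(¬q5 → q3), ¬q5):
                ¬(¬q5 → q3): α-rule — add ¬q5, ¬q3.
                ○ open, literals {q1=0, q3=0, q5=0, q6=1}.
          branch 1.2.2 (add ¬¬q5, ¬q6):
            ¬((¬q5 → q3) ↔ ¬q5): β-rule — branch into (¬q5 → q3), ¬¬q5  //  ¬(¬q5 → q3), ¬q5.
              branch 1.2.2.1 (add (¬q5 → q3), ¬¬q5):
                (¬q5 → q3): β-rule — branch into ¬¬q5  //  q3.
                  branch 1.2.2.1.1 (add ¬¬q5):
                    ○ open, literals {q1=0, q5=1, q6=0}.
                  branch 1.2.2.1.2 (add q3):
                    ○ open, literals {q1=0, q3=1, q5=1, q6=0}.
              branch 1.2.2.2 (add ¬(¬q5 → q3), ¬q5):
                × closes — contains both q5 and ¬q5.
  branch 2 (add q5):
    ○ open, literals {q5=1}.
3 branches closed, 5 open.
Each open branch fixes some atoms; the unmentioned ones are free. Counting distinct full assignments: branch {q1=0, q4=0, q5=0, q6=1} (q2, q3) contributes 4 new; branch {q1=0, q3=0, q5=0, q6=1} (q2, q4) contributes 2 new; branch {q1=0, q5=1, q6=0} (q2, q3, q4) contributes 8 new; branch {q1=0, q3=1, q5=1, q6=0} (q2, q4) contributes 0 new; branch {q5=1} (q1, q2, q3, q4, q6) contributes 24 new. Total: 38.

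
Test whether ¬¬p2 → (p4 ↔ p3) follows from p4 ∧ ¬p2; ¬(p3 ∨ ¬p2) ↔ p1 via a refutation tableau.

Yes

Initial set: {T (p4 ∧ ¬p2); T (¬(p3 ∨ ¬p2) ↔ p1); F (¬¬p2 → (p4 ↔ p3))}.
T (p4 ∧ ¬p2): α-rule — add T p4, T ¬p2.
F (¬¬p2 → (p4 ↔ p3)): α-rule — add T ¬¬p2, F (p4 ↔ p3).
T ¬¬p2: drop double negation, giving T p2.
× closes — contains both p2 and ¬p2.
All 1 branch closes.
Every branch closed, so the premises entail the conclusion.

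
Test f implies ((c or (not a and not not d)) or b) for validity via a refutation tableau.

Not valid

Assume the negation and expand:
Initial set: {not (f implies ((c or (not a and not not d)) or b))}.
not (f implies ((c or (not a and not not d)) or b)): α-rule — add f, not ((c or (not a and not not d)) or b).
not ((c or (not a and not not d)) or b): α-rule — add not (c or (not a and not not d)), not b.
not (c or (not a and not not d)): α-rule — add not c, not (not a and not not d).
not (not a and not not d): β-rule — branch into not not a  //  not not not d.
  branch 1 (add not not a):
    ○ open, literals {a=1, b=0, c=0, f=1}.
  branch 2 (add not not not d):
    not not not d: drop double negation, giving not d.
    ○ open, literals {b=0, c=0, d=0, f=1}.
0 branches closed, 2 open.
An open branch gives a countermodel: a=1, b=0, c=0, f=1 (unmentioned atoms arbitrary); under it the original formula is false.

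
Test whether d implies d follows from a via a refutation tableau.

Yes

Initial set: {T a; F (d implies d)}.
F (d implies d): α-rule — add T d, F d.
× closes — contains both d and not d.
All 1 branch closes.
Every branch closed, so the premises entail the conclusion.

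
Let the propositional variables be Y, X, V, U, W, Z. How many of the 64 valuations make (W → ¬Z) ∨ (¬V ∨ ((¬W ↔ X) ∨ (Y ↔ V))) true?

62

Initial set: {((W → ¬Z) ∨ (¬V ∨ ((¬W ↔ X) ∨ (Y ↔ V))))}.
((W → ¬Z) ∨ (¬V ∨ ((¬W ↔ X) ∨ (Y ↔ V)))): β-rule — branch into (W → ¬Z)  //  (¬V ∨ ((¬W ↔ X) ∨ (Y ↔ V))).
  branch 1 (add (W → ¬Z)):
    (W → ¬Z): β-rule — branch into ¬W  //  ¬Z.
      branch 1.1 (add ¬W):
        ○ open, literals {W=false}.
      branch 1.2 (add ¬Z):
        ○ open, literals {Z=false}.
  branch 2 (add (¬V ∨ ((¬W ↔ X) ∨ (Y ↔ V)))):
    (¬V ∨ ((¬W ↔ X) ∨ (Y ↔ V))): β-rule — branch into ¬V  //  ((¬W ↔ X) ∨ (Y ↔ V)).
      branch 2.1 (add ¬V):
        ○ open, literals {V=false}.
      branch 2.2 (add ((¬W ↔ X) ∨ (Y ↔ V))):
        ((¬W ↔ X) ∨ (Y ↔ V)): β-rule — branch into (¬W ↔ X)  //  (Y ↔ V).
          branch 2.2.1 (add (¬W ↔ X)):
            (¬W ↔ X): β-rule — branch into ¬W, X  //  ¬¬W, ¬X.
              branch 2.2.1.1 (add ¬W, X):
                ○ open, literals {W=false, X=true}.
              branch 2.2.1.2 (add ¬¬W, ¬X):
                ○ open, literals {W=true, X=false}.
          branch 2.2.2 (add (Y ↔ V)):
            (Y ↔ V): β-rule — branch into Y, V  //  ¬Y, ¬V.
              branch 2.2.2.1 (add Y, V):
                ○ open, literals {V=true, Y=true}.
              branch 2.2.2.2 (add ¬Y, ¬V):
                ○ open, literals {V=false, Y=false}.
0 branches closed, 7 open.
Each open branch fixes some atoms; the unmentioned ones are free. Counting distinct full assignments: branch {W=false} (Y, X, V, U, Z) contributes 32 new; branch {Z=false} (Y, X, V, U, W) contributes 16 new; branch {V=false} (Y, X, U, W, Z) contributes 8 new; branch {W=false, X=true} (Y, V, U, Z) contributes 0 new; branch {W=true, X=false} (Y, V, U, Z) contributes 4 new; branch {V=true, Y=true} (X, U, W, Z) contributes 2 new; branch {V=false, Y=false} (X, U, W, Z) contributes 0 new. Total: 62.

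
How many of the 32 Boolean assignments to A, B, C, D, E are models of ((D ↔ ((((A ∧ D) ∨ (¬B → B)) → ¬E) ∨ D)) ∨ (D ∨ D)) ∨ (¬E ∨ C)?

30

Initial set: {T (((D ↔ ((((A ∧ D) ∨ (¬B → B)) → ¬E) ∨ D)) ∨ (D ∨ D)) ∨ (¬E ∨ C))}.
T (((D ↔ ((((A ∧ D) ∨ (¬B → B)) → ¬E) ∨ D)) ∨ (D ∨ D)) ∨ (¬E ∨ C)): β-rule — branch into T ((D ↔ ((((A ∧ D) ∨ (¬B → B)) → ¬E) ∨ D)) ∨ (D ∨ D))  //  T (¬E ∨ C).
  branch 1 (add T ((D ↔ ((((A ∧ D) ∨ (¬B → B)) → ¬E) ∨ D)) ∨ (D ∨ D))):
    T ((D ↔ ((((A ∧ D) ∨ (¬B → B)) → ¬E) ∨ D)) ∨ (D ∨ D)): β-rule — branch into T (D ↔ ((((A ∧ D) ∨ (¬B → B)) → ¬E) ∨ D))  //  T (D ∨ D).
      branch 1.1 (add T (D ↔ ((((A ∧ D) ∨ (¬B → B)) → ¬E) ∨ D))):
        T (D ↔ ((((A ∧ D) ∨ (¬B → B)) → ¬E) ∨ D)): β-rule — branch into T D, T ((((A ∧ D) ∨ (¬B → B)) → ¬E) ∨ D)  //  F D, F ((((A ∧ D) ∨ (¬B → B)) → ¬E) ∨ D).
          branch 1.1.1 (add T D, T ((((A ∧ D) ∨ (¬B → B)) → ¬E) ∨ D)):
            T ((((A ∧ D) ∨ (¬B → B)) → ¬E) ∨ D): β-rule — branch into T (((A ∧ D) ∨ (¬B → B)) → ¬E)  //  T D.
              branch 1.1.1.1 (add T (((A ∧ D) ∨ (¬B → B)) → ¬E)):
                T (((A ∧ D) ∨ (¬B → B)) → ¬E): β-rule — branch into F ((A ∧ D) ∨ (¬B → B))  //  T ¬E.
                  branch 1.1.1.1.1 (add F ((A ∧ D) ∨ (¬B → B))):
                    F ((A ∧ D) ∨ (¬B → B)): α-rule — add F (A ∧ D), F (¬B → B).
                    F (¬B → B): α-rule — add T ¬B, F B.
                    F (A ∧ D): β-rule — branch into F A  //  F D.
                      branch 1.1.1.1.1.1 (add F A):
                        ○ open, literals {A=false, B=false, D=true}.
                      branch 1.1.1.1.1.2 (add F D):
                        × closes — contains both D and ¬D.
                  branch 1.1.1.1.2 (add T ¬E):
                    ○ open, literals {D=true, E=false}.
              branch 1.1.1.2 (add T D):
                ○ open, literals {D=true}.
          branch 1.1.2 (add F D, F ((((A ∧ D) ∨ (¬B → B)) → ¬E) ∨ D)):
            F ((((A ∧ D) ∨ (¬B → B)) → ¬E) ∨ D): α-rule — add F (((A ∧ D) ∨ (¬B → B)) → ¬E), F D.
            F (((A ∧ D) ∨ (¬B → B)) → ¬E): α-rule — add T ((A ∧ D) ∨ (¬B → B)), F ¬E.
            T ((A ∧ D) ∨ (¬B → B)): β-rule — branch into T (A ∧ D)  //  T (¬B → B).
              branch 1.1.2.1 (add T (A ∧ D)):
                T (A ∧ D): α-rule — add T A, T D.
                × closes — contains both D and ¬D.
              branch 1.1.2.2 (add T (¬B → B)):
                T (¬B → B): β-rule — branch into F ¬B  //  T B.
                  branch 1.1.2.2.1 (add F ¬B):
                    ○ open, literals {B=true, D=false, E=true}.
                  branch 1.1.2.2.2 (add T B):
                    ○ open, literals {B=true, D=false, E=true}.
      branch 1.2 (add T (D ∨ D)):
        T (D ∨ D): β-rule — branch into T D  //  T D.
          branch 1.2.1 (add T D):
            ○ open, literals {D=true}.
          branch 1.2.2 (add T D):
            ○ open, literals {D=true}.
  branch 2 (add T (¬E ∨ C)):
    T (¬E ∨ C): β-rule — branch into T ¬E  //  T C.
      branch 2.1 (add T ¬E):
        ○ open, literals {E=false}.
      branch 2.2 (add T C):
        ○ open, literals {C=true}.
2 branches closed, 9 open.
Each open branch fixes some atoms; the unmentioned ones are free. Counting distinct full assignments: branch {A=false, B=false, D=true} (C, E) contributes 4 new; branch {D=true, E=false} (A, B, C) contributes 6 new; branch {D=true} (A, B, C, E) contributes 6 new; branch {B=true, D=false, E=true} (A, C) contributes 4 new; branch {B=true, D=false, E=true} (A, C) contributes 0 new; branch {D=true} (A, B, C, E) contributes 0 new; branch {D=true} (A, B, C, E) contributes 0 new; branch {E=false} (A, B, C, D) contributes 8 new; branch {C=true} (A, B, D, E) contributes 2 new. Total: 30.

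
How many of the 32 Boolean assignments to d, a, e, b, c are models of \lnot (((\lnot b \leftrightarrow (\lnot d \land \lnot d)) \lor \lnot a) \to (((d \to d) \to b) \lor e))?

6

Initial set: {T \lnot (((\lnot b \leftrightarrow (\lnot d \land \lnot d)) \lor \lnot a) \to (((d \to d) \to b) \lor e))}.
T \lnot (((\lnot b \leftrightarrow (\lnot d \land \lnot d)) \lor \lnot a) \to (((d \to d) \to b) \lor e)): α-rule — add T ((\lnot b \leftrightarrow (\lnot d \land \lnot d)) \lor \lnot a), F (((d \to d) \to b) \lor e).
F (((d \to d) \to b) \lor e): α-rule — add F ((d \to d) \to b), F e.
F ((d \to d) \to b): α-rule — add T (d \to d), F b.
T ((\lnot b \leftrightarrow (\lnot d \land \lnot d)) \lor \lnot a): β-rule — branch into T (\lnot b \leftrightarrow (\lnot d \land \lnot d))  //  T \lnot a.
  branch 1 (add T (\lnot b \leftrightarrow (\lnot d \land \lnot d))):
    T (d \to d): β-rule — branch into F d  //  T d.
      branch 1.1 (add F d):
        T (\lnot b \leftrightarrow (\lnot d \land \lnot d)): β-rule — branch into T \lnot b, T (\lnot d \land \lnot d)  //  F \lnot b, F (\lnot d \land \lnot d).
          branch 1.1.1 (add T \lnot b, T (\lnot d \land \lnot d)):
            T (\lnot d \land \lnot d): α-rule — add T \lnot d, T \lnot d.
            ○ open, literals {b=F, d=F, e=F}.
          branch 1.1.2 (add F \lnot b, F (\lnot d \land \lnot d)):
            × closes — contains both b and \lnot b.
      branch 1.2 (add T d):
        T (\lnot b \leftrightarrow (\lnot d \land \lnot d)): β-rule — branch into T \lnot b, T (\lnot d \land \lnot d)  //  F \lnot b, F (\lnot d \land \lnot d).
          branch 1.2.1 (add T \lnot b, T (\lnot d \land \lnot d)):
            T (\lnot d \land \lnot d): α-rule — add T \lnot d, T \lnot d.
            × closes — contains both d and \lnot d.
          branch 1.2.2 (add F \lnot b, F (\lnot d \land \lnot d)):
            × closes — contains both b and \lnot b.
  branch 2 (add T \lnot a):
    T (d \to d): β-rule — branch into F d  //  T d.
      branch 2.1 (add F d):
        ○ open, literals {a=F, b=F, d=F, e=F}.
      branch 2.2 (add T d):
        ○ open, literals {a=F, b=F, d=T, e=F}.
3 branches closed, 3 open.
Each open branch fixes some atoms; the unmentioned ones are free. Counting distinct full assignments: branch {b=F, d=F, e=F} (a, c) contributes 4 new; branch {a=F, b=F, d=F, e=F} (c) contributes 0 new; branch {a=F, b=F, d=T, e=F} (c) contributes 2 new. Total: 6.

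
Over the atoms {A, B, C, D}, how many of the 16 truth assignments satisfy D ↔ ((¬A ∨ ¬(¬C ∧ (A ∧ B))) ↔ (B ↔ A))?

8

Initial set: {(D ↔ ((¬A ∨ ¬(¬C ∧ (A ∧ B))) ↔ (B ↔ A)))}.
(D ↔ ((¬A ∨ ¬(¬C ∧ (A ∧ B))) ↔ (B ↔ A))): β-rule — branch into D, ((¬A ∨ ¬(¬C ∧ (A ∧ B))) ↔ (B ↔ A))  //  ¬D, ¬((¬A ∨ ¬(¬C ∧ (A ∧ B))) ↔ (B ↔ A)).
  branch 1 (add D, ((¬A ∨ ¬(¬C ∧ (A ∧ B))) ↔ (B ↔ A))):
    ((¬A ∨ ¬(¬C ∧ (A ∧ B))) ↔ (B ↔ A)): β-rule — branch into (¬A ∨ ¬(¬C ∧ (A ∧ B))), (B ↔ A)  //  ¬(¬A ∨ ¬(¬C ∧ (A ∧ B))), ¬(B ↔ A).
      branch 1.1 (add (¬A ∨ ¬(¬C ∧ (A ∧ B))), (B ↔ A)):
        (¬A ∨ ¬(¬C ∧ (A ∧ B))): β-rule — branch into ¬A  //  ¬(¬C ∧ (A ∧ B)).
          branch 1.1.1 (add ¬A):
            (B ↔ A): β-rule — branch into B, A  //  ¬B, ¬A.
              branch 1.1.1.1 (add B, A):
                × closes — contains both A and ¬A.
              branch 1.1.1.2 (add ¬B, ¬A):
                ○ open, literals {A=0, B=0, D=1}.
          branch 1.1.2 (add ¬(¬C ∧ (A ∧ B))):
            (B ↔ A): β-rule — branch into B, A  //  ¬B, ¬A.
              branch 1.1.2.1 (add B, A):
                ¬(¬C ∧ (A ∧ B)): β-rule — branch into ¬¬C  //  ¬(A ∧ B).
                  branch 1.1.2.1.1 (add ¬¬C):
                    ○ open, literals {A=1, B=1, C=1, D=1}.
                  branch 1.1.2.1.2 (add ¬(A ∧ B)):
                    ¬(A ∧ B): β-rule — branch into ¬A  //  ¬B.
                      branch 1.1.2.1.2.1 (add ¬A):
                        × closes — contains both A and ¬A.
                      branch 1.1.2.1.2.2 (add ¬B):
                        × closes — contains both B and ¬B.
              branch 1.1.2.2 (add ¬B, ¬A):
                ¬(¬C ∧ (A ∧ B)): β-rule — branch into ¬¬C  //  ¬(A ∧ B).
                  branch 1.1.2.2.1 (add ¬¬C):
                    ○ open, literals {A=0, B=0, C=1, D=1}.
                  branch 1.1.2.2.2 (add ¬(A ∧ B)):
                    ¬(A ∧ B): β-rule — branch into ¬A  //  ¬B.
                      branch 1.1.2.2.2.1 (add ¬A):
                        ○ open, literals {A=0, B=0, D=1}.
                      branch 1.1.2.2.2.2 (add ¬B):
                        ○ open, literals {A=0, B=0, D=1}.
      branch 1.2 (add ¬(¬A ∨ ¬(¬C ∧ (A ∧ B))), ¬(B ↔ A)):
        ¬(¬A ∨ ¬(¬C ∧ (A ∧ B))): α-rule — add ¬¬A, ¬¬(¬C ∧ (A ∧ B)).
        ¬¬(¬C ∧ (A ∧ B)): α-rule — add ¬C, (A ∧ B).
        (A ∧ B): α-rule — add A, B.
        ¬(B ↔ A): β-rule — branch into B, ¬A  //  ¬B, A.
          branch 1.2.1 (add B, ¬A):
            × closes — contains both A and ¬A.
          branch 1.2.2 (add ¬B, A):
            × closes — contains both B and ¬B.
  branch 2 (add ¬D, ¬((¬A ∨ ¬(¬C ∧ (A ∧ B))) ↔ (B ↔ A))):
    ¬((¬A ∨ ¬(¬C ∧ (A ∧ B))) ↔ (B ↔ A)): β-rule — branch into (¬A ∨ ¬(¬C ∧ (A ∧ B))), ¬(B ↔ A)  //  ¬(¬A ∨ ¬(¬C ∧ (A ∧ B))), (B ↔ A).
      branch 2.1 (add (¬A ∨ ¬(¬C ∧ (A ∧ B))), ¬(B ↔ A)):
        (¬A ∨ ¬(¬C ∧ (A ∧ B))): β-rule — branch into ¬A  //  ¬(¬C ∧ (A ∧ B)).
          branch 2.1.1 (add ¬A):
            ¬(B ↔ A): β-rule — branch into B, ¬A  //  ¬B, A.
              branch 2.1.1.1 (add B, ¬A):
                ○ open, literals {A=0, B=1, D=0}.
              branch 2.1.1.2 (add ¬B, A):
                × closes — contains both A and ¬A.
          branch 2.1.2 (add ¬(¬C ∧ (A ∧ B))):
            ¬(B ↔ A): β-rule — branch into B, ¬A  //  ¬B, A.
              branch 2.1.2.1 (add B, ¬A):
                ¬(¬C ∧ (A ∧ B)): β-rule — branch into ¬¬C  //  ¬(A ∧ B).
                  branch 2.1.2.1.1 (add ¬¬C):
                    ○ open, literals {A=0, B=1, C=1, D=0}.
                  branch 2.1.2.1.2 (add ¬(A ∧ B)):
                    ¬(A ∧ B): β-rule — branch into ¬A  //  ¬B.
                      branch 2.1.2.1.2.1 (add ¬A):
                        ○ open, literals {A=0, B=1, D=0}.
                      branch 2.1.2.1.2.2 (add ¬B):
                        × closes — contains both B and ¬B.
              branch 2.1.2.2 (add ¬B, A):
                ¬(¬C ∧ (A ∧ B)): β-rule — branch into ¬¬C  //  ¬(A ∧ B).
                  branch 2.1.2.2.1 (add ¬¬C):
                    ○ open, literals {A=1, B=0, C=1, D=0}.
                  branch 2.1.2.2.2 (add ¬(A ∧ B)):
                    ¬(A ∧ B): β-rule — branch into ¬A  //  ¬B.
                      branch 2.1.2.2.2.1 (add ¬A):
                        × closes — contains both A and ¬A.
                      branch 2.1.2.2.2.2 (add ¬B):
                        ○ open, literals {A=1, B=0, D=0}.
      branch 2.2 (add ¬(¬A ∨ ¬(¬C ∧ (A ∧ B))), (B ↔ A)):
        ¬(¬A ∨ ¬(¬C ∧ (A ∧ B))): α-rule — add ¬¬A, ¬¬(¬C ∧ (A ∧ B)).
        ¬¬(¬C ∧ (A ∧ B)): α-rule — add ¬C, (A ∧ B).
        (A ∧ B): α-rule — add A, B.
        (B ↔ A): β-rule — branch into B, A  //  ¬B, ¬A.
          branch 2.2.1 (add B, A):
            ○ open, literals {A=1, B=1, C=0, D=0}.
          branch 2.2.2 (add ¬B, ¬A):
            × closes — contains both B and ¬B.
9 branches closed, 11 open.
Each open branch fixes some atoms; the unmentioned ones are free. Counting distinct full assignments: branch {A=0, B=0, D=1} (C) contributes 2 new; branch {A=1, B=1, C=1, D=1} (none free) contributes 1 new; branch {A=0, B=0, C=1, D=1} (none free) contributes 0 new; branch {A=0, B=0, D=1} (C) contributes 0 new; branch {A=0, B=0, D=1} (C) contributes 0 new; branch {A=0, B=1, D=0} (C) contributes 2 new; branch {A=0, B=1, C=1, D=0} (none free) contributes 0 new; branch {A=0, B=1, D=0} (C) contributes 0 new; branch {A=1, B=0, C=1, D=0} (none free) contributes 1 new; branch {A=1, B=0, D=0} (C) contributes 1 new; branch {A=1, B=1, C=0, D=0} (none free) contributes 1 new. Total: 8.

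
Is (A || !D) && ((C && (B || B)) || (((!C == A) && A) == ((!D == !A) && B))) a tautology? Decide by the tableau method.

Assume the negation and expand:
Initial set: {!((A || !D) && ((C && (B || B)) || (((!C == A) && A) == ((!D == !A) && B))))}.
!((A || !D) && ((C && (B || B)) || (((!C == A) && A) == ((!D == !A) && B)))): β-rule — branch into !(A || !D)  //  !((C && (B || B)) || (((!C == A) && A) == ((!D == !A) && B))).
  branch 1 (add !(A || !D)):
    !(A || !D): α-rule — add !A, !!D.
    ○ open, literals {A=false, D=true}.
  branch 2 (add !((C && (B || B)) || (((!C == A) && A) == ((!D == !A) && B)))):
    !((C && (B || B)) || (((!C == A) && A) == ((!D == !A) && B))): α-rule — add !(C && (B || B)), !(((!C == A) && A) == ((!D == !A) && B)).
    !(C && (B || B)): β-rule — branch into !C  //  !(B || B).
      branch 2.1 (add !C):
        !(((!C == A) && A) == ((!D == !A) && B)): β-rule — branch into ((!C == A) && A), !((!D == !A) && B)  //  !((!C == A) && A), ((!D == !A) && B).
          branch 2.1.1 (add ((!C == A) && A), !((!D == !A) && B)):
            ((!C == A) && A): α-rule — add (!C == A), A.
            !((!D == !A) && B): β-rule — branch into !(!D == !A)  //  !B.
              branch 2.1.1.1 (add !(!D == !A)):
                (!C == A): β-rule — branch into !C, A  //  !!C, !A.
                  branch 2.1.1.1.1 (add !C, A):
                    !(!D == !A): β-rule — branch into !D, !!A  //  !!D, !A.
                      branch 2.1.1.1.1.1 (add !D, !!A):
                        ○ open, literals {A=true, C=false, D=false}.
                      branch 2.1.1.1.1.2 (add !!D, !A):
                        × closes — contains both A and !A.
                  branch 2.1.1.1.2 (add !!C, !A):
                    × closes — contains both C and !C.
              branch 2.1.1.2 (add !B):
                (!C == A): β-rule — branch into !C, A  //  !!C, !A.
                  branch 2.1.1.2.1 (add !C, A):
                    ○ open, literals {A=true, B=false, C=false}.
                  branch 2.1.1.2.2 (add !!C, !A):
                    × closes — contains both C and !C.
          branch 2.1.2 (add !((!C == A) && A), ((!D == !A) && B)):
            ((!D == !A) && B): α-rule — add (!D == !A), B.
            !((!C == A) && A): β-rule — branch into !(!C == A)  //  !A.
              branch 2.1.2.1 (add !(!C == A)):
                (!D == !A): β-rule — branch into !D, !A  //  !!D, !!A.
                  branch 2.1.2.1.1 (add !D, !A):
                    !(!C == A): β-rule — branch into !C, !A  //  !!C, A.
                      branch 2.1.2.1.1.1 (add !C, !A):
                        ○ open, literals {A=false, B=true, C=false, D=false}.
                      branch 2.1.2.1.1.2 (add !!C, A):
                        × closes — contains both C and !C.
                  branch 2.1.2.1.2 (add !!D, !!A):
                    !(!C == A): β-rule — branch into !C, !A  //  !!C, A.
                      branch 2.1.2.1.2.1 (add !C, !A):
                        × closes — contains both A and !A.
                      branch 2.1.2.1.2.2 (add !!C, A):
                        × closes — contains both C and !C.
              branch 2.1.2.2 (add !A):
                (!D == !A): β-rule — branch into !D, !A  //  !!D, !!A.
                  branch 2.1.2.2.1 (add !D, !A):
                    ○ open, literals {A=false, B=true, C=false, D=false}.
                  branch 2.1.2.2.2 (add !!D, !!A):
                    × closes — contains both A and !A.
      branch 2.2 (add !(B || B)):
        !(B || B): α-rule — add !B, !B.
        !(((!C == A) && A) == ((!D == !A) && B)): β-rule — branch into ((!C == A) && A), !((!D == !A) && B)  //  !((!C == A) && A), ((!D == !A) && B).
          branch 2.2.1 (add ((!C == A) && A), !((!D == !A) && B)):
            ((!C == A) && A): α-rule — add (!C == A), A.
            !((!D == !A) && B): β-rule — branch into !(!D == !A)  //  !B.
              branch 2.2.1.1 (add !(!D == !A)):
                (!C == A): β-rule — branch into !C, A  //  !!C, !A.
                  branch 2.2.1.1.1 (add !C, A):
                    !(!D == !A): β-rule — branch into !D, !!A  //  !!D, !A.
                      branch 2.2.1.1.1.1 (add !D, !!A):
                        ○ open, literals {A=true, B=false, C=false, D=false}.
                      branch 2.2.1.1.1.2 (add !!D, !A):
                        × closes — contains both A and !A.
                  branch 2.2.1.1.2 (add !!C, !A):
                    × closes — contains both A and !A.
              branch 2.2.1.2 (add !B):
                (!C == A): β-rule — branch into !C, A  //  !!C, !A.
                  branch 2.2.1.2.1 (add !C, A):
                    ○ open, literals {A=true, B=false, C=false}.
                  branch 2.2.1.2.2 (add !!C, !A):
                    × closes — contains both A and !A.
          branch 2.2.2 (add !((!C == A) && A), ((!D == !A) && B)):
            ((!D == !A) && B): α-rule — add (!D == !A), B.
            × closes — contains both B and !B.
11 branches closed, 7 open.
An open branch gives a countermodel: A=false, D=true (unmentioned atoms arbitrary); under it the original formula is false.

Not valid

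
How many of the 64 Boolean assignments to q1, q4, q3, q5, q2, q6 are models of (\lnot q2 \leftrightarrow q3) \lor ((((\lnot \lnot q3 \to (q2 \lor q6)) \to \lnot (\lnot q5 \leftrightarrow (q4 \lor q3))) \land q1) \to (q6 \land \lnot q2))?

Initial set: {((\lnot q2 \leftrightarrow q3) \lor ((((\lnot \lnot q3 \to (q2 \lor q6)) \to \lnot (\lnot q5 \leftrightarrow (q4 \lor q3))) \land q1) \to (q6 \land \lnot q2)))}.
((\lnot q2 \leftrightarrow q3) \lor ((((\lnot \lnot q3 \to (q2 \lor q6)) \to \lnot (\lnot q5 \leftrightarrow (q4 \lor q3))) \land q1) \to (q6 \land \lnot q2))): β-rule — branch into (\lnot q2 \leftrightarrow q3)  //  ((((\lnot \lnot q3 \to (q2 \lor q6)) \to \lnot (\lnot q5 \leftrightarrow (q4 \lor q3))) \land q1) \to (q6 \land \lnot q2)).
  branch 1 (add (\lnot q2 \leftrightarrow q3)):
    (\lnot q2 \leftrightarrow q3): β-rule — branch into \lnot q2, q3  //  \lnot \lnot q2, \lnot q3.
      branch 1.1 (add \lnot q2, q3):
        ○ open, literals {q2=false, q3=true}.
      branch 1.2 (add \lnot \lnot q2, \lnot q3):
        ○ open, literals {q2=true, q3=false}.
  branch 2 (add ((((\lnot \lnot q3 \to (q2 \lor q6)) \to \lnot (\lnot q5 \leftrightarrow (q4 \lor q3))) \land q1) \to (q6 \land \lnot q2))):
    ((((\lnot \lnot q3 \to (q2 \lor q6)) \to \lnot (\lnot q5 \leftrightarrow (q4 \lor q3))) \land q1) \to (q6 \land \lnot q2)): β-rule — branch into \lnot (((\lnot \lnot q3 \to (q2 \lor q6)) \to \lnot (\lnot q5 \leftrightarrow (q4 \lor q3))) \land q1)  //  (q6 \land \lnot q2).
      branch 2.1 (add \lnot (((\lnot \lnot q3 \to (q2 \lor q6)) \to \lnot (\lnot q5 \leftrightarrow (q4 \lor q3))) \land q1)):
        \lnot (((\lnot \lnot q3 \to (q2 \lor q6)) \to \lnot (\lnot q5 \leftrightarrow (q4 \lor q3))) \land q1): β-rule — branch into \lnot ((\lnot \lnot q3 \to (q2 \lor q6)) \to \lnot (\lnot q5 \leftrightarrow (q4 \lor q3)))  //  \lnot q1.
          branch 2.1.1 (add \lnot ((\lnot \lnot q3 \to (q2 \lor q6)) \to \lnot (\lnot q5 \leftrightarrow (q4 \lor q3)))):
            \lnot ((\lnot \lnot q3 \to (q2 \lor q6)) \to \lnot (\lnot q5 \leftrightarrow (q4 \lor q3))): α-rule — add (\lnot \lnot q3 \to (q2 \lor q6)), \lnot \lnot (\lnot q5 \leftrightarrow (q4 \lor q3)).
            (\lnot \lnot q3 \to (q2 \lor q6)): β-rule — branch into \lnot \lnot \lnot q3  //  (q2 \lor q6).
              branch 2.1.1.1 (add \lnot \lnot \lnot q3):
                \lnot \lnot \lnot q3: drop double negation, giving \lnot q3.
                \lnot \lnot (\lnot q5 \leftrightarrow (q4 \lor q3)): β-rule — branch into \lnot q5, (q4 \lor q3)  //  \lnot \lnot q5, \lnot (q4 \lor q3).
                  branch 2.1.1.1.1 (add \lnot q5, (q4 \lor q3)):
                    (q4 \lor q3): β-rule — branch into q4  //  q3.
                      branch 2.1.1.1.1.1 (add q4):
                        ○ open, literals {q3=false, q4=true, q5=false}.
                      branch 2.1.1.1.1.2 (add q3):
                        × closes — contains both q3 and \lnot q3.
                  branch 2.1.1.1.2 (add \lnot \lnot q5, \lnot (q4 \lor q3)):
                    \lnot (q4 \lor q3): α-rule — add \lnot q4, \lnot q3.
                    ○ open, literals {q3=false, q4=false, q5=true}.
              branch 2.1.1.2 (add (q2 \lor q6)):
                \lnot \lnot (\lnot q5 \leftrightarrow (q4 \lor q3)): β-rule — branch into \lnot q5, (q4 \lor q3)  //  \lnot \lnot q5, \lnot (q4 \lor q3).
                  branch 2.1.1.2.1 (add \lnot q5, (q4 \lor q3)):
                    (q2 \lor q6): β-rule — branch into q2  //  q6.
                      branch 2.1.1.2.1.1 (add q2):
                        (q4 \lor q3): β-rule — branch into q4  //  q3.
                          branch 2.1.1.2.1.1.1 (add q4):
                            ○ open, literals {q2=true, q4=true, q5=false}.
                          branch 2.1.1.2.1.1.2 (add q3):
                            ○ open, literals {q2=true, q3=true, q5=false}.
                      branch 2.1.1.2.1.2 (add q6):
                        (q4 \lor q3): β-rule — branch into q4  //  q3.
                          branch 2.1.1.2.1.2.1 (add q4):
                            ○ open, literals {q4=true, q5=false, q6=true}.
                          branch 2.1.1.2.1.2.2 (add q3):
                            ○ open, literals {q3=true, q5=false, q6=true}.
                  branch 2.1.1.2.2 (add \lnot \lnot q5, \lnot (q4 \lor q3)):
                    \lnot (q4 \lor q3): α-rule — add \lnot q4, \lnot q3.
                    (q2 \lor q6): β-rule — branch into q2  //  q6.
                      branch 2.1.1.2.2.1 (add q2):
                        ○ open, literals {q2=true, q3=false, q4=false, q5=true}.
                      branch 2.1.1.2.2.2 (add q6):
                        ○ open, literals {q3=false, q4=false, q5=true, q6=true}.
          branch 2.1.2 (add \lnot q1):
            ○ open, literals {q1=false}.
      branch 2.2 (add (q6 \land \lnot q2)):
        (q6 \land \lnot q2): α-rule — add q6, \lnot q2.
        ○ open, literals {q2=false, q6=true}.
1 branch closed, 12 open.
Each open branch fixes some atoms; the unmentioned ones are free. Counting distinct full assignments: branch {q2=false, q3=true} (q1, q4, q5, q6) contributes 16 new; branch {q2=true, q3=false} (q1, q4, q5, q6) contributes 16 new; branch {q3=false, q4=true, q5=false} (q1, q2, q6) contributes 4 new; branch {q3=false, q4=false, q5=true} (q1, q2, q6) contributes 4 new; branch {q2=true, q4=true, q5=false} (q1, q3, q6) contributes 4 new; branch {q2=true, q3=true, q5=false} (q1, q4, q6) contributes 4 new; branch {q4=true, q5=false, q6=true} (q1, q3, q2) contributes 0 new; branch {q3=true, q5=false, q6=true} (q1, q4, q2) contributes 0 new; branch {q2=true, q3=false, q4=false, q5=true} (q1, q6) contributes 0 new; branch {q3=false, q4=false, q5=true, q6=true} (q1, q2) contributes 0 new; branch {q1=false} (q4, q3, q5, q2, q6) contributes 8 new; branch {q2=false, q6=true} (q1, q4, q3, q5) contributes 2 new. Total: 58.

58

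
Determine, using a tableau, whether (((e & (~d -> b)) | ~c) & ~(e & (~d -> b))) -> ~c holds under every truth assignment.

Assume the negation and expand:
Initial set: {~((((e & (~d -> b)) | ~c) & ~(e & (~d -> b))) -> ~c)}.
~((((e & (~d -> b)) | ~c) & ~(e & (~d -> b))) -> ~c): α-rule — add (((e & (~d -> b)) | ~c) & ~(e & (~d -> b))), ~~c.
(((e & (~d -> b)) | ~c) & ~(e & (~d -> b))): α-rule — add ((e & (~d -> b)) | ~c), ~(e & (~d -> b)).
((e & (~d -> b)) | ~c): β-rule — branch into (e & (~d -> b))  //  ~c.
  branch 1 (add (e & (~d -> b))):
    (e & (~d -> b)): α-rule — add e, (~d -> b).
    ~(e & (~d -> b)): β-rule — branch into ~e  //  ~(~d -> b).
      branch 1.1 (add ~e):
        × closes — contains both e and ~e.
      branch 1.2 (add ~(~d -> b)):
        ~(~d -> b): α-rule — add ~d, ~b.
        (~d -> b): β-rule — branch into ~~d  //  b.
          branch 1.2.1 (add ~~d):
            × closes — contains both d and ~d.
          branch 1.2.2 (add b):
            × closes — contains both b and ~b.
  branch 2 (add ~c):
    × closes — contains both c and ~c.
All 4 branches close.
Every branch closed, so the negation is unsatisfiable and the formula is valid.

Valid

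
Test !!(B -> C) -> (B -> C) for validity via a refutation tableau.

Valid

Assume the negation and expand:
Initial set: {!(!!(B -> C) -> (B -> C))}.
!(!!(B -> C) -> (B -> C)): α-rule — add !!(B -> C), !(B -> C).
!!(B -> C): drop double negation, giving (B -> C).
!(B -> C): α-rule — add B, !C.
(B -> C): β-rule — branch into !B  //  C.
  branch 1 (add !B):
    × closes — contains both B and !B.
  branch 2 (add C):
    × closes — contains both C and !C.
All 2 branches close.
Every branch closed, so the negation is unsatisfiable and the formula is valid.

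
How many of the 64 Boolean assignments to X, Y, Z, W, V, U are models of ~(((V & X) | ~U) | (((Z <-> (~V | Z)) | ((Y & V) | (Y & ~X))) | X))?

2

Initial set: {T ~(((V & X) | ~U) | (((Z <-> (~V | Z)) | ((Y & V) | (Y & ~X))) | X))}.
T ~(((V & X) | ~U) | (((Z <-> (~V | Z)) | ((Y & V) | (Y & ~X))) | X)): α-rule — add F ((V & X) | ~U), F (((Z <-> (~V | Z)) | ((Y & V) | (Y & ~X))) | X).
F ((V & X) | ~U): α-rule — add F (V & X), F ~U.
F (((Z <-> (~V | Z)) | ((Y & V) | (Y & ~X))) | X): α-rule — add F ((Z <-> (~V | Z)) | ((Y & V) | (Y & ~X))), F X.
F ((Z <-> (~V | Z)) | ((Y & V) | (Y & ~X))): α-rule — add F (Z <-> (~V | Z)), F ((Y & V) | (Y & ~X)).
F ((Y & V) | (Y & ~X)): α-rule — add F (Y & V), F (Y & ~X).
F (V & X): β-rule — branch into F V  //  F X.
  branch 1 (add F V):
    F (Z <-> (~V | Z)): β-rule — branch into T Z, F (~V | Z)  //  F Z, T (~V | Z).
      branch 1.1 (add T Z, F (~V | Z)):
        F (~V | Z): α-rule — add F ~V, F Z.
        × closes — contains both V and ~V.
      branch 1.2 (add F Z, T (~V | Z)):
        F (Y & V): β-rule — branch into F Y  //  F V.
          branch 1.2.1 (add F Y):
            F (Y & ~X): β-rule — branch into F Y  //  F ~X.
              branch 1.2.1.1 (add F Y):
                T (~V | Z): β-rule — branch into T ~V  //  T Z.
                  branch 1.2.1.1.1 (add T ~V):
                    ○ open, literals {U=1, V=0, X=0, Y=0, Z=0}.
                  branch 1.2.1.1.2 (add T Z):
                    × closes — contains both Z and ~Z.
              branch 1.2.1.2 (add F ~X):
                × closes — contains both X and ~X.
          branch 1.2.2 (add F V):
            F (Y & ~X): β-rule — branch into F Y  //  F ~X.
              branch 1.2.2.1 (add F Y):
                T (~V | Z): β-rule — branch into T ~V  //  T Z.
                  branch 1.2.2.1.1 (add T ~V):
                    ○ open, literals {U=1, V=0, X=0, Y=0, Z=0}.
                  branch 1.2.2.1.2 (add T Z):
                    × closes — contains both Z and ~Z.
              branch 1.2.2.2 (add F ~X):
                × closes — contains both X and ~X.
  branch 2 (add F X):
    F (Z <-> (~V | Z)): β-rule — branch into T Z, F (~V | Z)  //  F Z, T (~V | Z).
      branch 2.1 (add T Z, F (~V | Z)):
        F (~V | Z): α-rule — add F ~V, F Z.
        × closes — contains both Z and ~Z.
      branch 2.2 (add F Z, T (~V | Z)):
        F (Y & V): β-rule — branch into F Y  //  F V.
          branch 2.2.1 (add F Y):
            F (Y & ~X): β-rule — branch into F Y  //  F ~X.
              branch 2.2.1.1 (add F Y):
                T (~V | Z): β-rule — branch into T ~V  //  T Z.
                  branch 2.2.1.1.1 (add T ~V):
                    ○ open, literals {U=1, V=0, X=0, Y=0, Z=0}.
                  branch 2.2.1.1.2 (add T Z):
                    × closes — contains both Z and ~Z.
              branch 2.2.1.2 (add F ~X):
                × closes — contains both X and ~X.
          branch 2.2.2 (add F V):
            F (Y & ~X): β-rule — branch into F Y  //  F ~X.
              branch 2.2.2.1 (add F Y):
                T (~V | Z): β-rule — branch into T ~V  //  T Z.
                  branch 2.2.2.1.1 (add T ~V):
                    ○ open, literals {U=1, V=0, X=0, Y=0, Z=0}.
                  branch 2.2.2.1.2 (add T Z):
                    × closes — contains both Z and ~Z.
              branch 2.2.2.2 (add F ~X):
                × closes — contains both X and ~X.
10 branches closed, 4 open.
Each open branch fixes some atoms; the unmentioned ones are free. Counting distinct full assignments: branch {U=1, V=0, X=0, Y=0, Z=0} (W) contributes 2 new; branch {U=1, V=0, X=0, Y=0, Z=0} (W) contributes 0 new; branch {U=1, V=0, X=0, Y=0, Z=0} (W) contributes 0 new; branch {U=1, V=0, X=0, Y=0, Z=0} (W) contributes 0 new. Total: 2.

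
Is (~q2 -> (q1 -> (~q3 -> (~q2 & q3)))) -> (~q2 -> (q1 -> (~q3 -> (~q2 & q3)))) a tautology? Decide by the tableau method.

Assume the negation and expand:
Initial set: {~((~q2 -> (q1 -> (~q3 -> (~q2 & q3)))) -> (~q2 -> (q1 -> (~q3 -> (~q2 & q3)))))}.
~((~q2 -> (q1 -> (~q3 -> (~q2 & q3)))) -> (~q2 -> (q1 -> (~q3 -> (~q2 & q3))))): α-rule — add (~q2 -> (q1 -> (~q3 -> (~q2 & q3)))), ~(~q2 -> (q1 -> (~q3 -> (~q2 & q3)))).
~(~q2 -> (q1 -> (~q3 -> (~q2 & q3)))): α-rule — add ~q2, ~(q1 -> (~q3 -> (~q2 & q3))).
~(q1 -> (~q3 -> (~q2 & q3))): α-rule — add q1, ~(~q3 -> (~q2 & q3)).
~(~q3 -> (~q2 & q3)): α-rule — add ~q3, ~(~q2 & q3).
(~q2 -> (q1 -> (~q3 -> (~q2 & q3)))): β-rule — branch into ~~q2  //  (q1 -> (~q3 -> (~q2 & q3))).
  branch 1 (add ~~q2):
    × closes — contains both q2 and ~q2.
  branch 2 (add (q1 -> (~q3 -> (~q2 & q3)))):
    ~(~q2 & q3): β-rule — branch into ~~q2  //  ~q3.
      branch 2.1 (add ~~q2):
        × closes — contains both q2 and ~q2.
      branch 2.2 (add ~q3):
        (q1 -> (~q3 -> (~q2 & q3))): β-rule — branch into ~q1  //  (~q3 -> (~q2 & q3)).
          branch 2.2.1 (add ~q1):
            × closes — contains both q1 and ~q1.
          branch 2.2.2 (add (~q3 -> (~q2 & q3))):
            (~q3 -> (~q2 & q3)): β-rule — branch into ~~q3  //  (~q2 & q3).
              branch 2.2.2.1 (add ~~q3):
                × closes — contains both q3 and ~q3.
              branch 2.2.2.2 (add (~q2 & q3)):
                (~q2 & q3): α-rule — add ~q2, q3.
                × closes — contains both q3 and ~q3.
All 5 branches close.
Every branch closed, so the negation is unsatisfiable and the formula is valid.

Valid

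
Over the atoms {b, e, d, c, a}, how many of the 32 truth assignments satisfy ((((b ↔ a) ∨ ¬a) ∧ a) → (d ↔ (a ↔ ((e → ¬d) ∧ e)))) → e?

18

Initial set: {(((((b ↔ a) ∨ ¬a) ∧ a) → (d ↔ (a ↔ ((e → ¬d) ∧ e)))) → e)}.
(((((b ↔ a) ∨ ¬a) ∧ a) → (d ↔ (a ↔ ((e → ¬d) ∧ e)))) → e): β-rule — branch into ¬((((b ↔ a) ∨ ¬a) ∧ a) → (d ↔ (a ↔ ((e → ¬d) ∧ e))))  //  e.
  branch 1 (add ¬((((b ↔ a) ∨ ¬a) ∧ a) → (d ↔ (a ↔ ((e → ¬d) ∧ e))))):
    ¬((((b ↔ a) ∨ ¬a) ∧ a) → (d ↔ (a ↔ ((e → ¬d) ∧ e)))): α-rule — add (((b ↔ a) ∨ ¬a) ∧ a), ¬(d ↔ (a ↔ ((e → ¬d) ∧ e))).
    (((b ↔ a) ∨ ¬a) ∧ a): α-rule — add ((b ↔ a) ∨ ¬a), a.
    ¬(d ↔ (a ↔ ((e → ¬d) ∧ e))): β-rule — branch into d, ¬(a ↔ ((e → ¬d) ∧ e))  //  ¬d, (a ↔ ((e → ¬d) ∧ e)).
      branch 1.1 (add d, ¬(a ↔ ((e → ¬d) ∧ e))):
        ((b ↔ a) ∨ ¬a): β-rule — branch into (b ↔ a)  //  ¬a.
          branch 1.1.1 (add (b ↔ a)):
            ¬(a ↔ ((e → ¬d) ∧ e)): β-rule — branch into a, ¬((e → ¬d) ∧ e)  //  ¬a, ((e → ¬d) ∧ e).
              branch 1.1.1.1 (add a, ¬((e → ¬d) ∧ e)):
                (b ↔ a): β-rule — branch into b, a  //  ¬b, ¬a.
                  branch 1.1.1.1.1 (add b, a):
                    ¬((e → ¬d) ∧ e): β-rule — branch into ¬(e → ¬d)  //  ¬e.
                      branch 1.1.1.1.1.1 (add ¬(e → ¬d)):
                        ¬(e → ¬d): α-rule — add e, ¬¬d.
                        ○ open, literals {a=T, b=T, d=T, e=T}.
                      branch 1.1.1.1.1.2 (add ¬e):
                        ○ open, literals {a=T, b=T, d=T, e=F}.
                  branch 1.1.1.1.2 (add ¬b, ¬a):
                    × closes — contains both a and ¬a.
              branch 1.1.1.2 (add ¬a, ((e → ¬d) ∧ e)):
                × closes — contains both a and ¬a.
          branch 1.1.2 (add ¬a):
            × closes — contains both a and ¬a.
      branch 1.2 (add ¬d, (a ↔ ((e → ¬d) ∧ e))):
        ((b ↔ a) ∨ ¬a): β-rule — branch into (b ↔ a)  //  ¬a.
          branch 1.2.1 (add (b ↔ a)):
            (a ↔ ((e → ¬d) ∧ e)): β-rule — branch into a, ((e → ¬d) ∧ e)  //  ¬a, ¬((e → ¬d) ∧ e).
              branch 1.2.1.1 (add a, ((e → ¬d) ∧ e)):
                ((e → ¬d) ∧ e): α-rule — add (e → ¬d), e.
                (b ↔ a): β-rule — branch into b, a  //  ¬b, ¬a.
                  branch 1.2.1.1.1 (add b, a):
                    (e → ¬d): β-rule — branch into ¬e  //  ¬d.
                      branch 1.2.1.1.1.1 (add ¬e):
                        × closes — contains both e and ¬e.
                      branch 1.2.1.1.1.2 (add ¬d):
                        ○ open, literals {a=T, b=T, d=F, e=T}.
                  branch 1.2.1.1.2 (add ¬b, ¬a):
                    × closes — contains both a and ¬a.
              branch 1.2.1.2 (add ¬a, ¬((e → ¬d) ∧ e)):
                × closes — contains both a and ¬a.
          branch 1.2.2 (add ¬a):
            × closes — contains both a and ¬a.
  branch 2 (add e):
    ○ open, literals {e=T}.
7 branches closed, 4 open.
Each open branch fixes some atoms; the unmentioned ones are free. Counting distinct full assignments: branch {a=T, b=T, d=T, e=T} (c) contributes 2 new; branch {a=T, b=T, d=T, e=F} (c) contributes 2 new; branch {a=T, b=T, d=F, e=T} (c) contributes 2 new; branch {e=T} (b, d, c, a) contributes 12 new. Total: 18.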